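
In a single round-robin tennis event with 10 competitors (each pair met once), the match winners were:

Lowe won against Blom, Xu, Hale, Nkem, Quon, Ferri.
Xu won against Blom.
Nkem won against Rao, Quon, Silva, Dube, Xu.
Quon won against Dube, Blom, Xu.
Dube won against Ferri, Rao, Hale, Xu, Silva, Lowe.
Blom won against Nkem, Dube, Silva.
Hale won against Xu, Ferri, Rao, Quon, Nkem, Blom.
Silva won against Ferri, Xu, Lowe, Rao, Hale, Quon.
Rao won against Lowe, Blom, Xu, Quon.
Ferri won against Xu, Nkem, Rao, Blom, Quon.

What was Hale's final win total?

Hale's results: beat Nkem, Quon, Xu, Ferri, Blom, Rao; lost to Silva, Dube, Lowe.
That is 6 wins.

6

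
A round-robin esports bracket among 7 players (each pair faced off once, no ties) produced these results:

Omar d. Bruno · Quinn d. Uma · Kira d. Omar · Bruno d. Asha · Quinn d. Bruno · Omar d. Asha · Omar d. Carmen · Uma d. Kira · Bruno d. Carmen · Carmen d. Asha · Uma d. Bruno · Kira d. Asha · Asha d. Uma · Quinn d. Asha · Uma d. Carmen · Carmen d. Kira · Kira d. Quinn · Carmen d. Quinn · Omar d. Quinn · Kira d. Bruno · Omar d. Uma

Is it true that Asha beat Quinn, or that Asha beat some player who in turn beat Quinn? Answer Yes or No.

Asha did not beat Quinn directly.
Asha beat Uma, but each of them lost to Quinn. No two-step path.

No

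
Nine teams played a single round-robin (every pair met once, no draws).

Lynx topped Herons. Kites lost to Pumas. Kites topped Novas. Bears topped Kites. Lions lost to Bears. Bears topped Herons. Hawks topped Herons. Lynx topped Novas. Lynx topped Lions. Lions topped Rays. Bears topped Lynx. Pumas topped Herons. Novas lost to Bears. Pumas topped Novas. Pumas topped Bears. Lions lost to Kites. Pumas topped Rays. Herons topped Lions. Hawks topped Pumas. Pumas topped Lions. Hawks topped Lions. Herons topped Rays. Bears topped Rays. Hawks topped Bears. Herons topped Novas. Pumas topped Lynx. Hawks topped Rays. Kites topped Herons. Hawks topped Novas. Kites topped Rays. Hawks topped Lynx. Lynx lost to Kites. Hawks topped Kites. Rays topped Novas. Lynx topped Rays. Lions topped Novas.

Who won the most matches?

Hawks

Win totals: Rays 1, Kites 5, Lions 2, Hawks 8, Herons 3, Lynx 4, Novas 0, Bears 6, Pumas 7.
Hawks leads with 8 wins (next highest: 7).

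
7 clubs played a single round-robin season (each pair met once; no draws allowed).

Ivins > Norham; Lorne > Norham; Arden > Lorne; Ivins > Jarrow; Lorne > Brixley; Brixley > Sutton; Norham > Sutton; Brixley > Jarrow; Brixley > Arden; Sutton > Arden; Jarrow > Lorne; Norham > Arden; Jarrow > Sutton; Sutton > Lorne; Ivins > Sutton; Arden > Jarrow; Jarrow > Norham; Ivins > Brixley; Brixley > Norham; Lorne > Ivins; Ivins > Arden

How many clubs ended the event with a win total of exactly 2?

3

Win totals: Brixley 4, Jarrow 3, Norham 2, Lorne 3, Arden 2, Ivins 5, Sutton 2.
Exactly 2: Norham, Arden, Sutton — 3 clubs.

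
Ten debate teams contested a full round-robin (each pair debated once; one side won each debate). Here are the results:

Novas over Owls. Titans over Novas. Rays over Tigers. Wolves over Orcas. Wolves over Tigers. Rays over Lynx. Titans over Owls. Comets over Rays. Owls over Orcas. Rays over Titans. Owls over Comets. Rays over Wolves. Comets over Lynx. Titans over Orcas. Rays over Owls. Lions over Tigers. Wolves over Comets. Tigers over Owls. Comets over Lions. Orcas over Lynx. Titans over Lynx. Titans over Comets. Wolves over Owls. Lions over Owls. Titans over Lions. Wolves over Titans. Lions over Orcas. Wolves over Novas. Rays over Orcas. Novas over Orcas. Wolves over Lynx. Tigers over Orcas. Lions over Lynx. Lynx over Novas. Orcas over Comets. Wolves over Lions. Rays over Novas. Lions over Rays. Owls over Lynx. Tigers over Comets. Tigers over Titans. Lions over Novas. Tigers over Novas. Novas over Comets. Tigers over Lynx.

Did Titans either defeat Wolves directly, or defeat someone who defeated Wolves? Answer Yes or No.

No

Titans did not beat Wolves directly.
Titans beat Novas, Comets, Lions, Orcas, Lynx, Owls, but each of them lost to Wolves. No two-step path.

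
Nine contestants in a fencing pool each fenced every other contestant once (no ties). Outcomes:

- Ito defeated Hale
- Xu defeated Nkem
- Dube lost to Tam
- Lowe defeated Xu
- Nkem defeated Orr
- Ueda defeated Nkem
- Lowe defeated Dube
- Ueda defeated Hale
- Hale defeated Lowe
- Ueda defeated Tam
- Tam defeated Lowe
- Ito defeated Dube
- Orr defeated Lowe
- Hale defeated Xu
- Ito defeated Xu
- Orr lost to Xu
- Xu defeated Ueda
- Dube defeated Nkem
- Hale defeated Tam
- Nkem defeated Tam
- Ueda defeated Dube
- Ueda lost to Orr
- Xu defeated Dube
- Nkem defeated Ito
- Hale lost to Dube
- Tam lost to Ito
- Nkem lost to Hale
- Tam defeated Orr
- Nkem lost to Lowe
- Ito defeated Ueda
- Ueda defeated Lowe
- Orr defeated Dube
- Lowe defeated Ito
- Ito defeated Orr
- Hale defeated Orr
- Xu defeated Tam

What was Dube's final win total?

2

Dube's results: beat Hale, Nkem; lost to Lowe, Tam, Xu, Orr, Ueda, Ito.
That is 2 wins.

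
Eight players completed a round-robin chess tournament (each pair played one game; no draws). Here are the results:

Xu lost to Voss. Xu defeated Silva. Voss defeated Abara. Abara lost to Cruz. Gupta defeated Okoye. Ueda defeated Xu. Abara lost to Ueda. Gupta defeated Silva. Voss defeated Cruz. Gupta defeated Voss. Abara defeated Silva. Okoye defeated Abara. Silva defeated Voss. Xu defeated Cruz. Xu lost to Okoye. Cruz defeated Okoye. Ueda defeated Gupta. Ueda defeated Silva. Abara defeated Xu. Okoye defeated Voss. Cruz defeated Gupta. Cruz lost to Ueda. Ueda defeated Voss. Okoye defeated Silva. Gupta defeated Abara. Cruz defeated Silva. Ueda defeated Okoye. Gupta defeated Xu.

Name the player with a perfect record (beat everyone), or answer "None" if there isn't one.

Ueda

Ueda has 7 wins out of 7 opponents — a perfect record.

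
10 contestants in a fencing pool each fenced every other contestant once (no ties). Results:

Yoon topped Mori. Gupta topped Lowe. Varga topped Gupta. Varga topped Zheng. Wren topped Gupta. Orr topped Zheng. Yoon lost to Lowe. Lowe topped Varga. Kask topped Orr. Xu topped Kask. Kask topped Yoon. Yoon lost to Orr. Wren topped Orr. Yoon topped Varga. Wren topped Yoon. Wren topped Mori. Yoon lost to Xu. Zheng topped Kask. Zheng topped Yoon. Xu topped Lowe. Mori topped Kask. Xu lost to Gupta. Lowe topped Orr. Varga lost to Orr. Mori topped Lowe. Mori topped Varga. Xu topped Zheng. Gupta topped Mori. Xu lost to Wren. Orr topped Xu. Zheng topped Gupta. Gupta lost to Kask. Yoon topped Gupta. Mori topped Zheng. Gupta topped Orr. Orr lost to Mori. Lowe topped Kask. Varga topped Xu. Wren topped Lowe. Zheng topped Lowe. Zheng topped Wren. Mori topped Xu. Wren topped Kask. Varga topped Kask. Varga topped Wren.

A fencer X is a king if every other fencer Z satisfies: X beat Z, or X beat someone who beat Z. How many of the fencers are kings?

Orr reaches everyone (king).
Xu reaches everyone (king).
Wren reaches everyone (king).
Lowe reaches everyone (king).
Yoon reaches everyone (king).
Zheng reaches everyone (king).
Gupta cannot reach Wren in two steps.
Mori reaches everyone (king).
Varga reaches everyone (king).
Kask cannot reach Wren in two steps.
Kings: Orr, Xu, Wren, Lowe, Yoon, Zheng, Mori, Varga — 8.

8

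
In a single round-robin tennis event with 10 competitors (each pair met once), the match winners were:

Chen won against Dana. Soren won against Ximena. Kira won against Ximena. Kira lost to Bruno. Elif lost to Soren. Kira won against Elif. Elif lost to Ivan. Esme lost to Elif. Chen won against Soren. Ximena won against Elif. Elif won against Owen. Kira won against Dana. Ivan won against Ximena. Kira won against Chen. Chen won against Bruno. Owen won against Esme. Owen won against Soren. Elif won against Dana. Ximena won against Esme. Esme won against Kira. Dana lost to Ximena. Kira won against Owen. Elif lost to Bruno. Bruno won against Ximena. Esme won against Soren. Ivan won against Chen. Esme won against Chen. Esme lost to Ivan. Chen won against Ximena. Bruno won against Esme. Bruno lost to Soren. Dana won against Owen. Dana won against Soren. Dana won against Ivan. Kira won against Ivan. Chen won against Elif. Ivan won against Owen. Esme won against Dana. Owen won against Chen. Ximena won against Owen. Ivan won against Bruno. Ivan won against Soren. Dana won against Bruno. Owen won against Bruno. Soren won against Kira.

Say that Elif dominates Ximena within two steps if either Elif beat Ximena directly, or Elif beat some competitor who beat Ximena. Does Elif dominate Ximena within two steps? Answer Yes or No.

No

Elif did not beat Ximena directly.
Elif beat Dana, Esme, Owen, but each of them lost to Ximena. No two-step path.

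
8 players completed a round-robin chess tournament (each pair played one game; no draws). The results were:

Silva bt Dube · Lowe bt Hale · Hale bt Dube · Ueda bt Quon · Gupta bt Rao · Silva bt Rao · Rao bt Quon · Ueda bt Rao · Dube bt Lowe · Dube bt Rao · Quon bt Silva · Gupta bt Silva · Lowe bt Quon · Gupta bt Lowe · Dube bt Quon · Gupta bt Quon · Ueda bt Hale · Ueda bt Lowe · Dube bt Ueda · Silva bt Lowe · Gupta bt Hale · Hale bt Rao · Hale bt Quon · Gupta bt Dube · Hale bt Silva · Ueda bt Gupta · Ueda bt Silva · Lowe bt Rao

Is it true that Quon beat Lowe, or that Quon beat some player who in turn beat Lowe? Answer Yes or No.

Quon did not beat Lowe directly.
Quon beat Silva. Of those, Silva beat Lowe.

Yes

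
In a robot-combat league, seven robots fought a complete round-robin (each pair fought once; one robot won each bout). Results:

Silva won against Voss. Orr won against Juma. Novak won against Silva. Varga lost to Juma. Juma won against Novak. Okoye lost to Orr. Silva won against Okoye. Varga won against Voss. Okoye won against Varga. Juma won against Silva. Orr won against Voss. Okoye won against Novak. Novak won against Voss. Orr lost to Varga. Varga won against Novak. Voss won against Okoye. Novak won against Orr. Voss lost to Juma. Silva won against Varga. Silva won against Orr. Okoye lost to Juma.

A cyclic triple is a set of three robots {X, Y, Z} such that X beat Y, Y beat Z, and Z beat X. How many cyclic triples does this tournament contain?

Win totals: Voss 1, Novak 3, Varga 3, Juma 5, Silva 4, Okoye 2, Orr 3.
A robot with w wins dominates both others in C(w,2) triples; summing gives 0 + 3 + 3 + 10 + 6 + 1 + 3 = 26 transitive triples.
Total triples C(7,3) = 35, so cyclic triples = 35 − 26 = 9.

9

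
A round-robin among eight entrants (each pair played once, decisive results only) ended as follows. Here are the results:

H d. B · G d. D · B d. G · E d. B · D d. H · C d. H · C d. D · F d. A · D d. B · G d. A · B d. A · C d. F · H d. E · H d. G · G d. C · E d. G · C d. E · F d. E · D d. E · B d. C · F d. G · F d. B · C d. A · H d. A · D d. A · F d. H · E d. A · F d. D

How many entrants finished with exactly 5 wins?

1

Win totals: A 0, B 3, C 5, D 4, E 3, F 6, G 3, H 4.
Exactly 5: C — 1 entrant.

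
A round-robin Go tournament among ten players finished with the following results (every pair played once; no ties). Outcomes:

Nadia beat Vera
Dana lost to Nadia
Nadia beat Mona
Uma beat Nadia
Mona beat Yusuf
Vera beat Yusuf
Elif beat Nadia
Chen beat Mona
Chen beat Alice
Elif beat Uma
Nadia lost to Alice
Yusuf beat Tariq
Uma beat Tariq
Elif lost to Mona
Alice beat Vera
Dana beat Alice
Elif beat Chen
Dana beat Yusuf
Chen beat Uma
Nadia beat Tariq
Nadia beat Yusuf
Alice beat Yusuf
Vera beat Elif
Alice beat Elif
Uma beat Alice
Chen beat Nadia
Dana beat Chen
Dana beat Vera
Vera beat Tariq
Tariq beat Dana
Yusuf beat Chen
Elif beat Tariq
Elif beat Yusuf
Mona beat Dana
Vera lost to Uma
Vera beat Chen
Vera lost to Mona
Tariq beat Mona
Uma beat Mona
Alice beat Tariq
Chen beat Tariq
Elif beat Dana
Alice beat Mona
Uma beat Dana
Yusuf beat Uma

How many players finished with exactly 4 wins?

3

Win totals: Mona 4, Elif 6, Alice 6, Uma 6, Tariq 2, Dana 4, Yusuf 3, Chen 5, Nadia 5, Vera 4.
Exactly 4: Mona, Dana, Vera — 3 players.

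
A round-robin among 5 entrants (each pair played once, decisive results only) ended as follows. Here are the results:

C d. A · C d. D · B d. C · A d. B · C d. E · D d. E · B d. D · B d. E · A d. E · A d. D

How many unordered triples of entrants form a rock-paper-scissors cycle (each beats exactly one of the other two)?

Win totals: A 3, B 3, C 3, D 1, E 0.
An entrant with w wins dominates both others in C(w,2) triples; summing gives 3 + 3 + 3 + 0 + 0 = 9 transitive triples.
Total triples C(5,3) = 10, so cyclic triples = 10 − 9 = 1.

1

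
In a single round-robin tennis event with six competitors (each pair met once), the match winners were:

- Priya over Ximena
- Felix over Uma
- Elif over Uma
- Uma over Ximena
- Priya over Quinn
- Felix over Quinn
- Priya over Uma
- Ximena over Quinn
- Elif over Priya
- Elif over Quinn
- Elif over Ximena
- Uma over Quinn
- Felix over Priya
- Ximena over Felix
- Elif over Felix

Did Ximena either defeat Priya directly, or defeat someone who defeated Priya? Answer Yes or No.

Yes

Ximena did not beat Priya directly.
Ximena beat Quinn, Felix. Of those, Felix beat Priya.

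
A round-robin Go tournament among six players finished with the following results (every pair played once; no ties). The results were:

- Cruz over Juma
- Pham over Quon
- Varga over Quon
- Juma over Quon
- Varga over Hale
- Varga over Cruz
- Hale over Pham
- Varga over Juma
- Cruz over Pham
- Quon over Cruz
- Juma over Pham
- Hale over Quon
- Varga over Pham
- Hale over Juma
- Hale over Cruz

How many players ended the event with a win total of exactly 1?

2

Win totals: Cruz 2, Quon 1, Juma 2, Hale 4, Varga 5, Pham 1.
Exactly 1: Quon, Pham — 2 players.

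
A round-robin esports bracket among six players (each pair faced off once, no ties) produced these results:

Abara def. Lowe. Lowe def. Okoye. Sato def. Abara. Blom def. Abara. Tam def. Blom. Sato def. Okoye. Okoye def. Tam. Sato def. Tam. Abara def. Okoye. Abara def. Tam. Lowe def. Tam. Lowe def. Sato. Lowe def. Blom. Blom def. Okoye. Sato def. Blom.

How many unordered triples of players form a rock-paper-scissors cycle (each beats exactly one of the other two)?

Win totals: Lowe 4, Sato 4, Tam 1, Blom 2, Okoye 1, Abara 3.
A player with w wins dominates both others in C(w,2) triples; summing gives 6 + 6 + 0 + 1 + 0 + 3 = 16 transitive triples.
Total triples C(6,3) = 20, so cyclic triples = 20 − 16 = 4.

4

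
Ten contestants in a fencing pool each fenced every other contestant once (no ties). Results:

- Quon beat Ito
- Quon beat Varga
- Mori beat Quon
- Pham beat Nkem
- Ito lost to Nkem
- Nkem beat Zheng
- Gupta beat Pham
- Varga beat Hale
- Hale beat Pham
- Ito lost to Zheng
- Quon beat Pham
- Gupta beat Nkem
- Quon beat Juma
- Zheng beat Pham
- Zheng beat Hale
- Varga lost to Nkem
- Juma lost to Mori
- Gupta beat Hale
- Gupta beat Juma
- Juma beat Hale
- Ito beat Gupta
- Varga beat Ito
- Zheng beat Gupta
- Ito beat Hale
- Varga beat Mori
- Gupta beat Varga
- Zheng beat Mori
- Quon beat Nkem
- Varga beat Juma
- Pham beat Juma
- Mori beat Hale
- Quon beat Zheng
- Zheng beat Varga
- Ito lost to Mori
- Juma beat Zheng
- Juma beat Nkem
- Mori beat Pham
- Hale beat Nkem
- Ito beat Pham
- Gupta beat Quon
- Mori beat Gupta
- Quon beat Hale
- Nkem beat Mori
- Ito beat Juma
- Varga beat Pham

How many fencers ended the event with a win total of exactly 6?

Win totals: Gupta 6, Mori 6, Quon 7, Pham 2, Ito 4, Zheng 6, Varga 5, Nkem 4, Juma 3, Hale 2.
Exactly 6: Gupta, Mori, Zheng — 3 fencers.

3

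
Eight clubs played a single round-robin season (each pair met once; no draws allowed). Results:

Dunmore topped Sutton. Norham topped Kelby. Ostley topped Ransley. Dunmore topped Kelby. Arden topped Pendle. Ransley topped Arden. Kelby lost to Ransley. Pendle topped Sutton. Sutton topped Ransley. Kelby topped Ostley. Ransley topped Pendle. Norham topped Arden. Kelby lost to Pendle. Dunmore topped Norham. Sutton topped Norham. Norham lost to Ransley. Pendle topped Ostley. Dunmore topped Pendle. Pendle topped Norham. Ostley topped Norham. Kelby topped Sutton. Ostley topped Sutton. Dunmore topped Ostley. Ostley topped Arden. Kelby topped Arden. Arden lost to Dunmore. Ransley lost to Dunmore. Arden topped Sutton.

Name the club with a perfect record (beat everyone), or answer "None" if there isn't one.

Dunmore has 7 wins out of 7 opponents — a perfect record.

Dunmore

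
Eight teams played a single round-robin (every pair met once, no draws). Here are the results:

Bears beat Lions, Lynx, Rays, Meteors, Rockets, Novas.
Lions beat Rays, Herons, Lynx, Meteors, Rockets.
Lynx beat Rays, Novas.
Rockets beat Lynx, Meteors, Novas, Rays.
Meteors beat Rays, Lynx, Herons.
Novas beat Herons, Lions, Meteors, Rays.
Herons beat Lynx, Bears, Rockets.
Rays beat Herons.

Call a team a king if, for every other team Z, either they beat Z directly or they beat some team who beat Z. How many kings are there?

4

Herons reaches everyone (king).
Rays cannot reach Meteors, Novas, Lions in two steps.
Meteors cannot reach Lions in two steps.
Bears reaches everyone (king).
Rockets cannot reach Bears in two steps.
Novas reaches everyone (king).
Lions reaches everyone (king).
Lynx cannot reach Bears, Rockets in two steps.
Kings: Herons, Bears, Novas, Lions — 4.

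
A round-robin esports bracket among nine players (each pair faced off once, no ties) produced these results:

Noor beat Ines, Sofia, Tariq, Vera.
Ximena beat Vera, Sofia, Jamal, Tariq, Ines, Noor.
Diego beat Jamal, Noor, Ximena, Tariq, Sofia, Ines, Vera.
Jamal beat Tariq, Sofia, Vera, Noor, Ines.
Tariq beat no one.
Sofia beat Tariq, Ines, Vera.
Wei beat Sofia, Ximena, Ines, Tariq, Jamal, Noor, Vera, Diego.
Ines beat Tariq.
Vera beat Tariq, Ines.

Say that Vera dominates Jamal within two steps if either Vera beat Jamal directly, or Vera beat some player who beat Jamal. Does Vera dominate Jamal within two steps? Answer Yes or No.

Vera did not beat Jamal directly.
Vera beat Ines, Tariq, but each of them lost to Jamal. No two-step path.

No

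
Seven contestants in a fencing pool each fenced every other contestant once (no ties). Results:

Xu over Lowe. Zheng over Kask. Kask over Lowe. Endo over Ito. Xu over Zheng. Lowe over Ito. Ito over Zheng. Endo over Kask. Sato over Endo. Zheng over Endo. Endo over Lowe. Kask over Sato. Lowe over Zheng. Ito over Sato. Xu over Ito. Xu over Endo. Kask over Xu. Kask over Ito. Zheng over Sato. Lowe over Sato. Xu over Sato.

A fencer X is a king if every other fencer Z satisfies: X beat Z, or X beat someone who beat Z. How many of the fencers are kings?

4

Xu reaches everyone (king).
Endo reaches everyone (king).
Ito cannot reach Xu, Lowe in two steps.
Zheng reaches everyone (king).
Lowe cannot reach Xu in two steps.
Sato cannot reach Xu, Zheng in two steps.
Kask reaches everyone (king).
Kings: Xu, Endo, Zheng, Kask — 4.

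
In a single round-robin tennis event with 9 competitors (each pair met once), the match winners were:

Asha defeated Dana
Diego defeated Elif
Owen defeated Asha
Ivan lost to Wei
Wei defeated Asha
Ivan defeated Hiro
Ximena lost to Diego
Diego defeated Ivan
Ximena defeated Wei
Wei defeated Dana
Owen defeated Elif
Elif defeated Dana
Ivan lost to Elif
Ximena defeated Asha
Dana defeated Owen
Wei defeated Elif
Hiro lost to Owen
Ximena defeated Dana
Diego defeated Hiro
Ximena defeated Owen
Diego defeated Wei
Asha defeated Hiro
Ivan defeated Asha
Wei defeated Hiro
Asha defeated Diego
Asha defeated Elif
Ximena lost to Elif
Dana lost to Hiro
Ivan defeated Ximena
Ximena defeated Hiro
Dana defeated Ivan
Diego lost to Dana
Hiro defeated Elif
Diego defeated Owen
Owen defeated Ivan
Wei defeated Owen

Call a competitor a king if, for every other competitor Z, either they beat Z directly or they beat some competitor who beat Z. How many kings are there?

7

Diego reaches everyone (king).
Elif reaches everyone (king).
Dana reaches everyone (king).
Ximena reaches everyone (king).
Ivan reaches everyone (king).
Asha reaches everyone (king).
Owen cannot reach Wei in two steps.
Hiro cannot reach Asha, Wei in two steps.
Wei reaches everyone (king).
Kings: Diego, Elif, Dana, Ximena, Ivan, Asha, Wei — 7.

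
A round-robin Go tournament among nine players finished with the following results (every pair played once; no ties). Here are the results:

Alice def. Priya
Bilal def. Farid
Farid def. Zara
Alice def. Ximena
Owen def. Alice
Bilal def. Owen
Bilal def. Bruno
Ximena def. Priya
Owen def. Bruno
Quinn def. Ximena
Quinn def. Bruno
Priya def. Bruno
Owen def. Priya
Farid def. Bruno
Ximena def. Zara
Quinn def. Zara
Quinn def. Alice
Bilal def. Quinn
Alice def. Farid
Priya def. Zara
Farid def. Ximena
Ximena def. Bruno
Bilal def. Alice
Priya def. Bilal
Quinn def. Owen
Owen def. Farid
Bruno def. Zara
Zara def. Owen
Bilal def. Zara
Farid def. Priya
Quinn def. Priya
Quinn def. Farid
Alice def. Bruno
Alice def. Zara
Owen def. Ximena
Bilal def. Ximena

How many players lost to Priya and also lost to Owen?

Priya beat: Bruno, Zara, Bilal.
Owen beat: Bruno, Ximena, Priya, Farid, Alice.
Both beat: Bruno — 1.

1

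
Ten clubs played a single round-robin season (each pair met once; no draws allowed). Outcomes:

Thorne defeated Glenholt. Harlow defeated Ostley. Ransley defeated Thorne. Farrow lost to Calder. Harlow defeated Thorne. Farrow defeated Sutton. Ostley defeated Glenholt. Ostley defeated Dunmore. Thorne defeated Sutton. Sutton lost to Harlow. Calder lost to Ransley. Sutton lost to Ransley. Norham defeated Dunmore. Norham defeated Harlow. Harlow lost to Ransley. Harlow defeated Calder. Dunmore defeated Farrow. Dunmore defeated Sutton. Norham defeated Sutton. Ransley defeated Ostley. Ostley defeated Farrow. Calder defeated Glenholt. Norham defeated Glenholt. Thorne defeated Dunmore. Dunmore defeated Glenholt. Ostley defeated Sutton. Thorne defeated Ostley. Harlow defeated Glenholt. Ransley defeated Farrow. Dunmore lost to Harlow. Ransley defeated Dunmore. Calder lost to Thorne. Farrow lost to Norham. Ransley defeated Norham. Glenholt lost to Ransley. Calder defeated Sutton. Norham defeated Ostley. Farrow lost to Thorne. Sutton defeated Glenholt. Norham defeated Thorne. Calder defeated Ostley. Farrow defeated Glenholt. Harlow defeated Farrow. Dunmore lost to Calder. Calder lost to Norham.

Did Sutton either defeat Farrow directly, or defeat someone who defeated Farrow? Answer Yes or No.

No

Sutton did not beat Farrow directly.
Sutton beat Glenholt, but each of them lost to Farrow. No two-step path.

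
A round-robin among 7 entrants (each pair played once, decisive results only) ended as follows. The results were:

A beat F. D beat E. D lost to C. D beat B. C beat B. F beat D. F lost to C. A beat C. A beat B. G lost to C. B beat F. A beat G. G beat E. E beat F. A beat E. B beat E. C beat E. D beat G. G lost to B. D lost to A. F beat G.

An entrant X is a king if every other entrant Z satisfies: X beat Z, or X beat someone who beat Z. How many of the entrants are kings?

1

A reaches everyone (king).
B cannot reach A, C in two steps.
C cannot reach A in two steps.
D cannot reach A, C in two steps.
E cannot reach A, B, C in two steps.
F cannot reach A, C in two steps.
G cannot reach A, B, C, D in two steps.
Kings: A — 1.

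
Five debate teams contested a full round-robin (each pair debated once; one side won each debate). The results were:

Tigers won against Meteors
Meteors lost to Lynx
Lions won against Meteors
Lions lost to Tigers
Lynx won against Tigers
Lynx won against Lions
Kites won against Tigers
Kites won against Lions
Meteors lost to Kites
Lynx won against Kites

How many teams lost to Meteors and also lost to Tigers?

Meteors beat: no one.
Tigers beat: Meteors, Lions.
No one was beaten by both.

0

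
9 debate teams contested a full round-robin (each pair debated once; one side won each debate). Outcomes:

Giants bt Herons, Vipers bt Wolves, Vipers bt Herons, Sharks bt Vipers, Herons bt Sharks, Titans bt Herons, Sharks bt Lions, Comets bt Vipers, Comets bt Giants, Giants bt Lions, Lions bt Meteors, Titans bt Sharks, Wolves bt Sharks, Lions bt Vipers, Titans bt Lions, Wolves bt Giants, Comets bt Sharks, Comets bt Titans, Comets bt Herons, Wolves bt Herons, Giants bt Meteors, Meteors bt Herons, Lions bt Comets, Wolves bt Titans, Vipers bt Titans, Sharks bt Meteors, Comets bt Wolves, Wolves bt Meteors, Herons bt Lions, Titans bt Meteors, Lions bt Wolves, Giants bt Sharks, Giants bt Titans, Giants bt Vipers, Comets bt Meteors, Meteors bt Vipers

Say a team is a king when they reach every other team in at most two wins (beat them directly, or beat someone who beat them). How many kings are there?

3

Giants reaches everyone (king).
Comets reaches everyone (king).
Vipers cannot reach Comets in two steps.
Meteors cannot reach Giants, Comets in two steps.
Titans cannot reach Giants in two steps.
Lions reaches everyone (king).
Sharks cannot reach Giants in two steps.
Herons cannot reach Giants, Titans in two steps.
Wolves cannot reach Comets in two steps.
Kings: Giants, Comets, Lions — 3.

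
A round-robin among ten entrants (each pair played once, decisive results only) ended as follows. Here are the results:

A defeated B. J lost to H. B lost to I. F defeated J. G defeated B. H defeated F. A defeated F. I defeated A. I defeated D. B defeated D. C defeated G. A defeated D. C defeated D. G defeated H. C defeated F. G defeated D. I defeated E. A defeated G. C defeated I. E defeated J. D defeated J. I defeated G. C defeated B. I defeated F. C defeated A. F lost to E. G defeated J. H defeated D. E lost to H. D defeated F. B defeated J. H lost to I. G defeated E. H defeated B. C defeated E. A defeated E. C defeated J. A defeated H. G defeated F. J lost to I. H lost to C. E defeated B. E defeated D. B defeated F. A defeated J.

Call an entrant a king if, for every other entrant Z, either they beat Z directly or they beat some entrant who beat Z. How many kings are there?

A cannot reach C, I in two steps.
B cannot reach A, C, E, G, H, I in two steps.
C reaches everyone (king).
D cannot reach A, B, C, E, G, H, I in two steps.
E cannot reach A, C, G, H, I in two steps.
F cannot reach A, B, C, D, E, G, H, I in two steps.
G cannot reach A, C, I in two steps.
H cannot reach A, C, G, I in two steps.
I cannot reach C in two steps.
J cannot reach A, B, C, D, E, F, G, H, I in two steps.
Kings: C — 1.

1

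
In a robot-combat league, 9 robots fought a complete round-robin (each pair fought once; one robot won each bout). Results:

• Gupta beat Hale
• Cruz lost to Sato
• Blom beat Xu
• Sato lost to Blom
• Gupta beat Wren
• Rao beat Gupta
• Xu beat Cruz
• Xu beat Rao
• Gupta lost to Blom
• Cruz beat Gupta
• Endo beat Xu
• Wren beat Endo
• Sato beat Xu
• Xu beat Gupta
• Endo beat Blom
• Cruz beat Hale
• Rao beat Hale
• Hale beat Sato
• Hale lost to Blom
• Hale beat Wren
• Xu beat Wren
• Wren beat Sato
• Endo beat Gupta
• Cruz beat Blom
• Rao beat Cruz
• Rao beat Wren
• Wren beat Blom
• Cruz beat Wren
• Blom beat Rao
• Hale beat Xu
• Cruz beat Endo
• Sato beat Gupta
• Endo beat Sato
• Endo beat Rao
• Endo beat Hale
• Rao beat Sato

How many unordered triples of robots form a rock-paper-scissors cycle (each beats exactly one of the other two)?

Win totals: Sato 3, Endo 6, Gupta 2, Rao 5, Blom 5, Hale 3, Cruz 5, Wren 3, Xu 4.
A robot with w wins dominates both others in C(w,2) triples; summing gives 3 + 15 + 1 + 10 + 10 + 3 + 10 + 3 + 6 = 61 transitive triples.
Total triples C(9,3) = 84, so cyclic triples = 84 − 61 = 23.

23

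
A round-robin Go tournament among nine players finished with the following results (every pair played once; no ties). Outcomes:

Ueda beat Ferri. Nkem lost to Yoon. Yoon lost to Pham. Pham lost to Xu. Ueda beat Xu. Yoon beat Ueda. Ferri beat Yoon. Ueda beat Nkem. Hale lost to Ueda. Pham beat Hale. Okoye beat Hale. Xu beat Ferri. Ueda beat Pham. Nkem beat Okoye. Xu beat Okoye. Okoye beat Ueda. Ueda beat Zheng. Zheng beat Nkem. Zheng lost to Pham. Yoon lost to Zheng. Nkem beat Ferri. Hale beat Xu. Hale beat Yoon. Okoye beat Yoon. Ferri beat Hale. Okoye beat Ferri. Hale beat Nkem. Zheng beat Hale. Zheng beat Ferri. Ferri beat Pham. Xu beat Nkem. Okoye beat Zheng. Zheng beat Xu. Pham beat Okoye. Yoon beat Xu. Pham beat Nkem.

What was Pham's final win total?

5

Pham's results: beat Hale, Okoye, Yoon, Zheng, Nkem; lost to Ferri, Xu, Ueda.
That is 5 wins.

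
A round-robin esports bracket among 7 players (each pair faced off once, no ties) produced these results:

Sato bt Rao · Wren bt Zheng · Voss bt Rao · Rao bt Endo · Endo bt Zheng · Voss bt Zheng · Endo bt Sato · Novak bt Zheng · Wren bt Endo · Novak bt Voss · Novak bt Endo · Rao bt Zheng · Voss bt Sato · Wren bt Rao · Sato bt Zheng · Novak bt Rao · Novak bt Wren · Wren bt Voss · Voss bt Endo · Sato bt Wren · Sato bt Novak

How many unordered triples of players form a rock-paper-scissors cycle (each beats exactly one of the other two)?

5

Win totals: Endo 2, Wren 4, Zheng 0, Sato 4, Voss 4, Novak 5, Rao 2.
A player with w wins dominates both others in C(w,2) triples; summing gives 1 + 6 + 0 + 6 + 6 + 10 + 1 = 30 transitive triples.
Total triples C(7,3) = 35, so cyclic triples = 35 − 30 = 5.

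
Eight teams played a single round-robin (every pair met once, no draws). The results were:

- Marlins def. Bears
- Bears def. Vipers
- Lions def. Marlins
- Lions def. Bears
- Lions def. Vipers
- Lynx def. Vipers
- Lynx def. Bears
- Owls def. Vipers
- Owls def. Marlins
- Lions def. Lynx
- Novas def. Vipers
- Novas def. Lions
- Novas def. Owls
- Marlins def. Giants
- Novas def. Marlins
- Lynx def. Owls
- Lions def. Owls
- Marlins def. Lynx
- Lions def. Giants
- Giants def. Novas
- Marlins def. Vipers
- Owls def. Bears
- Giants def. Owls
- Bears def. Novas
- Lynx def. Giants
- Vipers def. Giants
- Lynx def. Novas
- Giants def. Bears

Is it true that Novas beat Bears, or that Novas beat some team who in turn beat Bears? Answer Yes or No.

Yes

Novas did not beat Bears directly.
Novas beat Vipers, Marlins, Owls, Lions. Of those, Marlins beat Bears.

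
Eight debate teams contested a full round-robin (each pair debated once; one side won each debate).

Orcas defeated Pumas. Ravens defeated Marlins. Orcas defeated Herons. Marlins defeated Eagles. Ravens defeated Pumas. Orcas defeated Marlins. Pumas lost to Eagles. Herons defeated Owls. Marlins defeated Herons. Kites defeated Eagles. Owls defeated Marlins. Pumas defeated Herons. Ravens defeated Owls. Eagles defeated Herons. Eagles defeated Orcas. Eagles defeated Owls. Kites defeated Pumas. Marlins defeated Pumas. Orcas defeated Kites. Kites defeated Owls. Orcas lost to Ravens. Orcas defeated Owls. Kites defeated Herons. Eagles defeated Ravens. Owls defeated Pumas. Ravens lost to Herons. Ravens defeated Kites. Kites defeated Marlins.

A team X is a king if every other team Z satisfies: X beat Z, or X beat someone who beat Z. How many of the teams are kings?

Orcas reaches everyone (king).
Herons cannot reach Eagles in two steps.
Pumas cannot reach Orcas, Eagles, Marlins, Kites in two steps.
Owls cannot reach Orcas, Ravens, Kites in two steps.
Eagles reaches everyone (king).
Marlins cannot reach Kites in two steps.
Ravens reaches everyone (king).
Kites reaches everyone (king).
Kings: Orcas, Eagles, Ravens, Kites — 4.

4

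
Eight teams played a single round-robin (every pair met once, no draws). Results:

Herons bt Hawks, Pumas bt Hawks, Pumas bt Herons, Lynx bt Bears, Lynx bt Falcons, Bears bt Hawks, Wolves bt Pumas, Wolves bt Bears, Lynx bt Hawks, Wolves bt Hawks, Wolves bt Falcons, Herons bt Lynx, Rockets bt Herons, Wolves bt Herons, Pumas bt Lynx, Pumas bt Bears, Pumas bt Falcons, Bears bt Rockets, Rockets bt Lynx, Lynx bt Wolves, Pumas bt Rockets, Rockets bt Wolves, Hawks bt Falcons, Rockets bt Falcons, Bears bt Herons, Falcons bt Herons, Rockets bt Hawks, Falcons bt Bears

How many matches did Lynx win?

4

Lynx's results: beat Falcons, Bears, Wolves, Hawks; lost to Rockets, Herons, Pumas.
That is 4 wins.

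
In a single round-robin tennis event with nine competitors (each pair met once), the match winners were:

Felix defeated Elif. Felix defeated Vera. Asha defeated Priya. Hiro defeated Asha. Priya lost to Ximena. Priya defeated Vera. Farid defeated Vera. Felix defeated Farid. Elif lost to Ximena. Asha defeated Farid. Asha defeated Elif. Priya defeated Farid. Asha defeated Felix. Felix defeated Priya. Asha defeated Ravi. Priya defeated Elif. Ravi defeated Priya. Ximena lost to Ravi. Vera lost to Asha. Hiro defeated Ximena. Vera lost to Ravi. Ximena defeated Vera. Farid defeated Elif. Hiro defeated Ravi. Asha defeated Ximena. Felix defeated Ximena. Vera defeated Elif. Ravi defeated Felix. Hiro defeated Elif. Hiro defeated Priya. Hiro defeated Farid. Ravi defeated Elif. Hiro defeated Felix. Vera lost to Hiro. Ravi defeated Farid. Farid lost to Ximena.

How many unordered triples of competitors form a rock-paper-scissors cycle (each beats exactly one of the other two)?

0

Win totals: Ravi 6, Ximena 4, Asha 7, Elif 0, Felix 5, Vera 1, Priya 3, Hiro 8, Farid 2.
A competitor with w wins dominates both others in C(w,2) triples; summing gives 15 + 6 + 21 + 0 + 10 + 0 + 3 + 28 + 1 = 84 transitive triples.
Total triples C(9,3) = 84, so cyclic triples = 84 − 84 = 0.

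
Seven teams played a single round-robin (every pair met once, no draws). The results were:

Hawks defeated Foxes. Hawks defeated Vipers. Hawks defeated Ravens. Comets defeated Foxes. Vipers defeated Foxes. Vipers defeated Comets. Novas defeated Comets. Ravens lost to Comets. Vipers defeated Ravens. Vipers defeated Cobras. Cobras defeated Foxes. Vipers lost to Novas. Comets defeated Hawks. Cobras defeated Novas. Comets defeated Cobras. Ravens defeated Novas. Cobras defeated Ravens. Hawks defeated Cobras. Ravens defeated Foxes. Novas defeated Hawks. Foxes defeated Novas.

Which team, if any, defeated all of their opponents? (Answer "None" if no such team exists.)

None

Highest win total is Vipers with 4 (out of 6 possible).
Vipers lost to Novas, Hawks, so no team went undefeated.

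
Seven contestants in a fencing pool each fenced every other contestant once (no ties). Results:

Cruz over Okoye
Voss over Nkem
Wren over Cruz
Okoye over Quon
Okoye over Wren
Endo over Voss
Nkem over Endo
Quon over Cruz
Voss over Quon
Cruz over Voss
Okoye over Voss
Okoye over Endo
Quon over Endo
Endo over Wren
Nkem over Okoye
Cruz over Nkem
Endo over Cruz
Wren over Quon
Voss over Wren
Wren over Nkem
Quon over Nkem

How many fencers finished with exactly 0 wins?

0

Win totals: Okoye 4, Cruz 3, Quon 3, Nkem 2, Voss 3, Endo 3, Wren 3.
No fencer has exactly 0 wins.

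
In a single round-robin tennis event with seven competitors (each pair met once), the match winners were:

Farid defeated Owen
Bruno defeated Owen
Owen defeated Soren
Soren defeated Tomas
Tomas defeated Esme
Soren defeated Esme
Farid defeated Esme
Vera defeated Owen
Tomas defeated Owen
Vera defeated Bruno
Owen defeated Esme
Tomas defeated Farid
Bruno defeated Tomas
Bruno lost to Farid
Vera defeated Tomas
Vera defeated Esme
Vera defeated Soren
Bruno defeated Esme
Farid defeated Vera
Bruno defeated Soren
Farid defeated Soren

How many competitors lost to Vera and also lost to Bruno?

4

Vera beat: Bruno, Soren, Owen, Esme, Tomas.
Bruno beat: Soren, Owen, Esme, Tomas.
Both beat: Soren, Owen, Esme, Tomas — 4.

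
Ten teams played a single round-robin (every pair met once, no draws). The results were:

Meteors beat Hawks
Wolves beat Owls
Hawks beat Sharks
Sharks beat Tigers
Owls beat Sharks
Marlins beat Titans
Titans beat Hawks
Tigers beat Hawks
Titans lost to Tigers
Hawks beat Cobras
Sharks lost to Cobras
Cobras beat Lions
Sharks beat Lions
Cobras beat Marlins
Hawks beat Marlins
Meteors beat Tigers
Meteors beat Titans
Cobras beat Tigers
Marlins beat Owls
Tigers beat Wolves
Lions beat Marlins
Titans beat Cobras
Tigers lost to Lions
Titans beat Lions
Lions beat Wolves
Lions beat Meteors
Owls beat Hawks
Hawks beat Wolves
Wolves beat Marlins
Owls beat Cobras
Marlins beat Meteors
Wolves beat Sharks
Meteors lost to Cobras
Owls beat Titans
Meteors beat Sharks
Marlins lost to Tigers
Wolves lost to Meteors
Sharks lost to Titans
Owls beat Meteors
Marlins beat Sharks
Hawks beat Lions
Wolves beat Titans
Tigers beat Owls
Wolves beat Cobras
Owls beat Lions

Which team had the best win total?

Win totals: Lions 4, Wolves 5, Cobras 5, Owls 6, Tigers 5, Titans 4, Marlins 4, Meteors 5, Hawks 5, Sharks 2.
Owls leads with 6 wins (next highest: 5).

Owls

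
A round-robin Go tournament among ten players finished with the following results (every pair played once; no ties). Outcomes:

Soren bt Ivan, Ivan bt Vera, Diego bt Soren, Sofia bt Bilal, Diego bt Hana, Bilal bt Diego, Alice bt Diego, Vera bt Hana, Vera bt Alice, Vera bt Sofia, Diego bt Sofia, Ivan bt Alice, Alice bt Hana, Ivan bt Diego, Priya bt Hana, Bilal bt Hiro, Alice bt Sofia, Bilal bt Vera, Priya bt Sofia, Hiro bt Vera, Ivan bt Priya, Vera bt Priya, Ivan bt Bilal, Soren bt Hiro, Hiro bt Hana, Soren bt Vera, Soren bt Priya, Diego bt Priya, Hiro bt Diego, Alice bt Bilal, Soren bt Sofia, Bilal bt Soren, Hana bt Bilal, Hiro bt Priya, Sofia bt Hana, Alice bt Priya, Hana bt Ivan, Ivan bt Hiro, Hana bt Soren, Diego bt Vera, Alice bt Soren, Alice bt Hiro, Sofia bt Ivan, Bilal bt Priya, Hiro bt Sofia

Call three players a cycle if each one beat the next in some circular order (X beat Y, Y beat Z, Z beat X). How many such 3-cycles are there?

Win totals: Alice 7, Bilal 5, Sofia 3, Ivan 6, Soren 5, Vera 4, Priya 2, Hiro 5, Diego 5, Hana 3.
A player with w wins dominates both others in C(w,2) triples; summing gives 21 + 10 + 3 + 15 + 10 + 6 + 1 + 10 + 10 + 3 = 89 transitive triples.
Total triples C(10,3) = 120, so cyclic triples = 120 − 89 = 31.

31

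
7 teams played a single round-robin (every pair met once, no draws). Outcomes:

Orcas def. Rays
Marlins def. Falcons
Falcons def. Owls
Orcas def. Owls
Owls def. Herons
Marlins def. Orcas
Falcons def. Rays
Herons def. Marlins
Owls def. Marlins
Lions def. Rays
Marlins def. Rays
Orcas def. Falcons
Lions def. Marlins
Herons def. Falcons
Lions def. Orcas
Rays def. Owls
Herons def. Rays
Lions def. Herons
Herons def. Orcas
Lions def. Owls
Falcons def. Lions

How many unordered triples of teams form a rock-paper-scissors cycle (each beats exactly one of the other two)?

9

Win totals: Rays 1, Owls 2, Herons 4, Marlins 3, Falcons 3, Orcas 3, Lions 5.
A team with w wins dominates both others in C(w,2) triples; summing gives 0 + 1 + 6 + 3 + 3 + 3 + 10 = 26 transitive triples.
Total triples C(7,3) = 35, so cyclic triples = 35 − 26 = 9.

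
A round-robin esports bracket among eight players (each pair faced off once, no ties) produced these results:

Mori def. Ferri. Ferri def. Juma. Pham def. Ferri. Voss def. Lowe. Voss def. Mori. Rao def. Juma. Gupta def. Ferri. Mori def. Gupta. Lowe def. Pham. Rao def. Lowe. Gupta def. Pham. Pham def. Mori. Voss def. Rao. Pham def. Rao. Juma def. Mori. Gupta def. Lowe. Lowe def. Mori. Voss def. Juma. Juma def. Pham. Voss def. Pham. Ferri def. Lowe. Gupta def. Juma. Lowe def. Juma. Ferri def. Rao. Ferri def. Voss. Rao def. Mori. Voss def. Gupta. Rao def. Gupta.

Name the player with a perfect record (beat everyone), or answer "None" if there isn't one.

Highest win total is Voss with 6 (out of 7 possible).
Voss lost to Ferri, so no player went undefeated.

None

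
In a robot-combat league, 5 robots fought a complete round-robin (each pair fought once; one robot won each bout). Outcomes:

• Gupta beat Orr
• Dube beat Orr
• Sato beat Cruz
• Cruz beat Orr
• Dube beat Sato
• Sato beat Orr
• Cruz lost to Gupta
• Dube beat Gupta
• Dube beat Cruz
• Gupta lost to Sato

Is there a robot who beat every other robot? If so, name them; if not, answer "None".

Dube has 4 wins out of 4 opponents — a perfect record.

Dube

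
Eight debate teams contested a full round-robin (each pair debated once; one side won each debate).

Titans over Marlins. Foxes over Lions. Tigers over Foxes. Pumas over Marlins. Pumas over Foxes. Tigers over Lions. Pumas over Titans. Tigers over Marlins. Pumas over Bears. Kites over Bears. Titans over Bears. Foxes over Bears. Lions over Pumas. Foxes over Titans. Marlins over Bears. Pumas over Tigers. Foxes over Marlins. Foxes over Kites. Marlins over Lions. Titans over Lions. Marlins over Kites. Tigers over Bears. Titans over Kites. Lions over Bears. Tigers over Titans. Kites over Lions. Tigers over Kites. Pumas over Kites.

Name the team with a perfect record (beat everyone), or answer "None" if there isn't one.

Highest win total is Tigers with 6 (out of 7 possible).
Tigers lost to Pumas, so no team went undefeated.

None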